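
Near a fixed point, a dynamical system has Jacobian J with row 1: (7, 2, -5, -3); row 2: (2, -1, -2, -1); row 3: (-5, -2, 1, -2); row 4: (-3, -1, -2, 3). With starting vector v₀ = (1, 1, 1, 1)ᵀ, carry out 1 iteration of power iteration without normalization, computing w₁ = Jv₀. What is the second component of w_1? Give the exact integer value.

-2

w1 = Jv₀ = (7·1 + 2·1 + (-5)·1 + (-3)·1; 2·1 + (-1)·1 + (-2)·1 + (-1)·1; (-5)·1 + (-2)·1 + 1·1 + (-2)·1; (-3)·1 + (-1)·1 + (-2)·1 + 3·1) = (1, -2, -8, -3)
The requested component of w1 is -2.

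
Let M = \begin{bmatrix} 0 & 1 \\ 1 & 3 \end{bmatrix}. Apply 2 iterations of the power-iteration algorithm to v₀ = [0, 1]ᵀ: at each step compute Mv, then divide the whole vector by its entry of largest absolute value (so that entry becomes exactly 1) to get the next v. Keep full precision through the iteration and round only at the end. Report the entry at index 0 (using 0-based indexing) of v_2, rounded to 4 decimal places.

Mv0 = (1.00000, 3.00000); divide by 3.00000 → v1 = (0.33333, 1.00000)
Mv1 = (1.00000, 3.33333); divide by 3.33333 → v2 = (0.30000, 1.00000)
Requested entry of v2: 3/10 = 0.3000

0.3000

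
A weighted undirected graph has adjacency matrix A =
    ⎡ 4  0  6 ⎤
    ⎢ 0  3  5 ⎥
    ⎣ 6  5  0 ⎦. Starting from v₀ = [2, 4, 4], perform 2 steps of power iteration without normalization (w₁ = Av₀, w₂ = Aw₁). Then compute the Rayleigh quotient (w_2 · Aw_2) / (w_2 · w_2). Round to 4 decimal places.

λ ≈ 9.7965

w1 = Av₀ = (4·2 + 0·4 + 6·4; 0·2 + 3·4 + 5·4; 6·2 + 5·4 + 0·4) = (32, 32, 32)
w2 = Aw1 = (4·32 + 0·32 + 6·32; 0·32 + 3·32 + 5·32; 6·32 + 5·32 + 0·32) = (320, 256, 352)
Aw2 = (3392, 2528, 3200)
w2·Aw2 = 320·3392 + 256·2528 + 352·3200 = 2859008; w2·w2 = 320·320 + 256·256 + 352·352 = 291840
λ ≈ 2859008/291840 = 9.7965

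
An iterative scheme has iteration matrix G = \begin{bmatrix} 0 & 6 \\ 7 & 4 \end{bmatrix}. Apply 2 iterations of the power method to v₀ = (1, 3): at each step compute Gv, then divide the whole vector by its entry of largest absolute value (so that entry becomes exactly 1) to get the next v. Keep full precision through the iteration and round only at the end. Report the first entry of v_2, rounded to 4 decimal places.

Gv0 = (18.00000, 19.00000); divide by 19.00000 → v1 = (0.94737, 1.00000)
Gv1 = (6.00000, 10.63158); divide by 10.63158 → v2 = (0.56436, 1.00000)
Requested entry of v2: 114/202 = 0.5644

0.5644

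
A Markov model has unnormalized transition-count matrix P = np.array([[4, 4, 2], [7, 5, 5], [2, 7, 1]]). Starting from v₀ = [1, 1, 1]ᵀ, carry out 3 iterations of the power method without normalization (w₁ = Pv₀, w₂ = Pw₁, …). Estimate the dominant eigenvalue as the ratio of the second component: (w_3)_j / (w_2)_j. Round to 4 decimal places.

w1 = Pv₀ = (4·1 + 4·1 + 2·1; 7·1 + 5·1 + 5·1; 2·1 + 7·1 + 1·1) = (10, 17, 10)
w2 = Pw1 = (4·10 + 4·17 + 2·10; 7·10 + 5·17 + 5·10; 2·10 + 7·17 + 1·10) = (128, 205, 149)
w3 = Pw2 = (1630, 2666, 1840)
Ratio at component: 2666 / 205 = 13.0049

13.0049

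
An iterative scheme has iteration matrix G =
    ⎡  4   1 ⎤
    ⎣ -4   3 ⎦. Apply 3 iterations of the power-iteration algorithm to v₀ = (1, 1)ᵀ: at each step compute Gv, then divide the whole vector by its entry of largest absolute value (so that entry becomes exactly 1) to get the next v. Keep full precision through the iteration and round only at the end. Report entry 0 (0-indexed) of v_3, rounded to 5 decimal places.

-0.36552

Gv0 = (5.000000, -1.000000); divide by 5.000000 → v1 = (1.000000, -0.200000)
Gv1 = (3.800000, -4.600000); divide by -4.600000 → v2 = (-0.826087, 1.000000)
Gv2 = (-2.304348, 6.304348); divide by 6.304348 → v3 = (-0.365517, 1.000000)
Requested entry of v3: 53/-145 = -0.36552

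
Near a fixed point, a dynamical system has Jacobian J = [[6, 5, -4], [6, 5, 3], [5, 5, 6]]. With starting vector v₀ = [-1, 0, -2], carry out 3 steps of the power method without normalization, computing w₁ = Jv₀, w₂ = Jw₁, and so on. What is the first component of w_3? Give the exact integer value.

w1 = Jv₀ = (2, -12, -17)
w2 = Jw1 = (20, -99, -152)
w3 = Jw2 = (233, -831, -1307)
The requested component of w3 is 233.

233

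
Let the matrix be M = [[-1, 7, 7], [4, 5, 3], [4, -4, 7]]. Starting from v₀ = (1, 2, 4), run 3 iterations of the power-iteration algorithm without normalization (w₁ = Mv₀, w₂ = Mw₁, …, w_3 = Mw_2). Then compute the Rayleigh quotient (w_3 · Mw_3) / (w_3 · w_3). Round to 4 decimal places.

w1 = Mv₀ = (41, 26, 24)
w2 = Mw1 = (309, 366, 228)
w3 = Mw2 = (3849, 3750, 1368)
Mw3 = (31977, 38250, 9972)
w3·Mw3 = 3849·31977 + 3750·38250 + 1368·9972 = 280158669; w3·w3 = 3849·3849 + 3750·3750 + 1368·1368 = 30748725
λ ≈ 280158669/30748725 = 9.1112

λ ≈ 9.1112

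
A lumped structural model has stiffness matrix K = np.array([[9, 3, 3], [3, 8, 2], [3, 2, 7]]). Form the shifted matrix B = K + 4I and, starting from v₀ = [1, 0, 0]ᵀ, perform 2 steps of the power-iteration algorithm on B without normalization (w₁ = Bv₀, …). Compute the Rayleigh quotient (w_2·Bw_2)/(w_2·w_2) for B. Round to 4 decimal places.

16.8842

B = K + 4I has rows (13, 3, 3); (3, 12, 2); (3, 2, 11)
w1 = Bv₀ = (13, 3, 3)
w2 = Bw1 = (187, 81, 78)
Bw2 = (2908, 1689, 1581)
w2·Bw2 = 803923; w2·w2 = 47614; μ ≈ 803923/47614 = 16.8842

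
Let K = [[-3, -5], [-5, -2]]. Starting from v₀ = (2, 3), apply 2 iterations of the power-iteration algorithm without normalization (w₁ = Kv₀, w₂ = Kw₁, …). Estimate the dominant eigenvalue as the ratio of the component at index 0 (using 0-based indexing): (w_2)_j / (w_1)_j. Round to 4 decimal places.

λ ≈ -6.8095

w1 = Kv₀ = ((-3)·2 + (-5)·3; (-5)·2 + (-2)·3) = (-21, -16)
w2 = Kw1 = ((-3)·(-21) + (-5)·(-16); (-5)·(-21) + (-2)·(-16)) = (143, 137)
Ratio at component: 143 / -21 = -6.8095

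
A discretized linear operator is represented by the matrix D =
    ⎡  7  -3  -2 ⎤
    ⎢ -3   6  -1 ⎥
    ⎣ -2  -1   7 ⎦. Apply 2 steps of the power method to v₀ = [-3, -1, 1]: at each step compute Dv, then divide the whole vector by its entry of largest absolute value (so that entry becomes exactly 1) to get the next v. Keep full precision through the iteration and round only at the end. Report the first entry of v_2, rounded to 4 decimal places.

1.0000

Dv0 = (-20.00000, 2.00000, 14.00000); divide by -20.00000 → v1 = (1.00000, -0.10000, -0.70000)
Dv1 = (8.70000, -2.90000, -6.80000); divide by 8.70000 → v2 = (1.00000, -0.33333, -0.78161)
Requested entry of v2: -174/-174 = 1.0000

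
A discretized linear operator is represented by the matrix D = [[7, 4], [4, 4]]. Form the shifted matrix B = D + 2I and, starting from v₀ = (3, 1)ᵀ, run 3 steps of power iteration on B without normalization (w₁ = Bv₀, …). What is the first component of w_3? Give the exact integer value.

B = D + 2I has rows (9, 4); (4, 6)
w1 = Bv₀ = (31, 18)
w2 = Bw1 = (351, 232)
w3 = Bw2 = (4087, 2796)
Requested component of w3: 4087

4087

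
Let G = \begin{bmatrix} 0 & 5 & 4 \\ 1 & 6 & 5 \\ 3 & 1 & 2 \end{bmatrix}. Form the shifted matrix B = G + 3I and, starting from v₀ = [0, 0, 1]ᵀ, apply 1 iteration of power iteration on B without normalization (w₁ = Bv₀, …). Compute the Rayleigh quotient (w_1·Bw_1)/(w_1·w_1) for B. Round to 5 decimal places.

B = G + 3I has rows (3, 5, 4); (1, 9, 5); (3, 1, 5)
w1 = Bv₀ = (3·0 + 5·0 + 4·1; 1·0 + 9·0 + 5·1; 3·0 + 1·0 + 5·1) = (4, 5, 5)
Bw1 = (57, 74, 42)
w1·Bw1 = 808; w1·w1 = 66; μ ≈ 808/66 = 12.24242

12.24242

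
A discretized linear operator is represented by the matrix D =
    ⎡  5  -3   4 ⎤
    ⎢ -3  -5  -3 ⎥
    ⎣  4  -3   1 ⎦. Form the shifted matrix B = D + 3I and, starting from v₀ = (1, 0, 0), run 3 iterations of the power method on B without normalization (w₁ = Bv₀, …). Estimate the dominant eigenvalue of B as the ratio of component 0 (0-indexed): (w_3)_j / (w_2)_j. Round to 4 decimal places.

μ ≈ 11.5730

B = D + 3I has rows (8, -3, 4); (-3, -2, -3); (4, -3, 4)
w1 = Bv₀ = (8, -3, 4)
w2 = Bw1 = (89, -30, 57)
w3 = Bw2 = (1030, -378, 674)
Ratio: 1030/89 = 11.5730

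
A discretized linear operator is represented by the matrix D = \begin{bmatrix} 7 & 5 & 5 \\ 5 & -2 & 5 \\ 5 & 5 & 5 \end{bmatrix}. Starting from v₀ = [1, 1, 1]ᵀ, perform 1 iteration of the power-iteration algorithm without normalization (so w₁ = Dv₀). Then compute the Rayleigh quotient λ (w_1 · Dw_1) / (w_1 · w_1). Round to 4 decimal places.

λ ≈ 14.0657

w1 = Dv₀ = (7·1 + 5·1 + 5·1; 5·1 + (-2)·1 + 5·1; 5·1 + 5·1 + 5·1) = (17, 8, 15)
Dw1 = (234, 144, 200)
w1·Dw1 = 17·234 + 8·144 + 15·200 = 8130; w1·w1 = 17·17 + 8·8 + 15·15 = 578
λ ≈ 8130/578 = 14.0657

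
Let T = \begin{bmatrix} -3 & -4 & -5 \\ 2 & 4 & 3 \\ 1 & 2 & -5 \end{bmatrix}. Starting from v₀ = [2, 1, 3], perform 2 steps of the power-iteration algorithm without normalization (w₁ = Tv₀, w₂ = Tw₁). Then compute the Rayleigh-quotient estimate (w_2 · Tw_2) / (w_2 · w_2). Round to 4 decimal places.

-6.1144

w1 = Tv₀ = (-25, 17, -11)
w2 = Tw1 = (62, -15, 64)
Tw2 = (-446, 256, -288)
w2·Tw2 = 62·(-446) + (-15)·256 + 64·(-288) = -49924; w2·w2 = 62·62 + (-15)·(-15) + 64·64 = 8165
λ ≈ -49924/8165 = -6.1144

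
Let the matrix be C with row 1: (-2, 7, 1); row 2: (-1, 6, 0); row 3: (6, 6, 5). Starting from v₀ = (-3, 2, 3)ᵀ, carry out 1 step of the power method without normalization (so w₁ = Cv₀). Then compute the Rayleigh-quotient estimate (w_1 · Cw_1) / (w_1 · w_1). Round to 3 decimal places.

w1 = Cv₀ = (23, 15, 9)
Cw1 = (68, 67, 273)
w1·Cw1 = 23·68 + 15·67 + 9·273 = 5026; w1·w1 = 23·23 + 15·15 + 9·9 = 835
λ ≈ 5026/835 = 6.019

λ ≈ 6.019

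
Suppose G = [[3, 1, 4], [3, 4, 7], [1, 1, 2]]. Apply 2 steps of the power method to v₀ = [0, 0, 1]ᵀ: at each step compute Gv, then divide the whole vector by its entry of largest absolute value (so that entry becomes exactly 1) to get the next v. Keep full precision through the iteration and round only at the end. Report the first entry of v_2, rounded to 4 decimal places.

0.5000

Gv0 = (4.00000, 7.00000, 2.00000); divide by 7.00000 → v1 = (0.57143, 1.00000, 0.28571)
Gv1 = (3.85714, 7.71429, 2.14286); divide by 7.71429 → v2 = (0.50000, 1.00000, 0.27778)
Requested entry of v2: 27/54 = 0.5000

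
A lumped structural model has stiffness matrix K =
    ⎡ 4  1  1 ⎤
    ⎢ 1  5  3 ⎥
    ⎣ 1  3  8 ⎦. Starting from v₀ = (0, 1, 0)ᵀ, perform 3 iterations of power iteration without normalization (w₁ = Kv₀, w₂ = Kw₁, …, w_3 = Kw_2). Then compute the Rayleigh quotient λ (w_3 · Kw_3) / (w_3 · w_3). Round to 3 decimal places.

λ ≈ 10.147

w1 = Kv₀ = (1, 5, 3)
w2 = Kw1 = (12, 35, 40)
w3 = Kw2 = (123, 307, 437)
Kw3 = (1236, 2969, 4540)
w3·Kw3 = 123·1236 + 307·2969 + 437·4540 = 3047491; w3·w3 = 123·123 + 307·307 + 437·437 = 300347
λ ≈ 3047491/300347 = 10.147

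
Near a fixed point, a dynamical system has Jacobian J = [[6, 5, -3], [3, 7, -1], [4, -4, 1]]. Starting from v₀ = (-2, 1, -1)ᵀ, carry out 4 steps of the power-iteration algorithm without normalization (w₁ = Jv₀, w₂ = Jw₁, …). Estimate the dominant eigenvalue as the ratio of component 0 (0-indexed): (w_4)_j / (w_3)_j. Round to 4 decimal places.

w1 = Jv₀ = (6·(-2) + 5·1 + (-3)·(-1); 3·(-2) + 7·1 + (-1)·(-1); 4·(-2) + (-4)·1 + 1·(-1)) = (-4, 2, -13)
w2 = Jw1 = (6·(-4) + 5·2 + (-3)·(-13); 3·(-4) + 7·2 + (-1)·(-13); 4·(-4) + (-4)·2 + 1·(-13)) = (25, 15, -37)
w3 = Jw2 = (336, 217, 3)
w4 = Jw3 = (3092, 2524, 479)
Ratio at component: 3092 / 336 = 9.2024

λ ≈ 9.2024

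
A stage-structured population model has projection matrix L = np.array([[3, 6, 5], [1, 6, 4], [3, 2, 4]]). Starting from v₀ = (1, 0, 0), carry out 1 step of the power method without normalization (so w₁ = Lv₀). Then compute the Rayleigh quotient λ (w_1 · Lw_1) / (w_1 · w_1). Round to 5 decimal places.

w1 = Lv₀ = (3, 1, 3)
Lw1 = (30, 21, 23)
w1·Lw1 = 3·30 + 1·21 + 3·23 = 180; w1·w1 = 3·3 + 1·1 + 3·3 = 19
λ ≈ 180/19 = 9.47368

9.47368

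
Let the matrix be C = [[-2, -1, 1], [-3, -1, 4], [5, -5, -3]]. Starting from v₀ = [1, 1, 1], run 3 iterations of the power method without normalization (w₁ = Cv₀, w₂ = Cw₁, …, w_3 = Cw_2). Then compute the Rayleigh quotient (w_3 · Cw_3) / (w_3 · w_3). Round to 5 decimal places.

-2.48762

w1 = Cv₀ = (-2, 0, -3)
w2 = Cw1 = (1, -6, -1)
w3 = Cw2 = (3, -1, 38)
Cw3 = (33, 144, -94)
w3·Cw3 = 3·33 + (-1)·144 + 38·(-94) = -3617; w3·w3 = 3·3 + (-1)·(-1) + 38·38 = 1454
λ ≈ -3617/1454 = -2.48762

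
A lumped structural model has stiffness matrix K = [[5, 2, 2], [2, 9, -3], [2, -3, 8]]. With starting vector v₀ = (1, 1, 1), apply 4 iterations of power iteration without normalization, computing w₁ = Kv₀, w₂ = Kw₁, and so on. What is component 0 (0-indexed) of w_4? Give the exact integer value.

w1 = Kv₀ = (5·1 + 2·1 + 2·1; 2·1 + 9·1 + (-3)·1; 2·1 + (-3)·1 + 8·1) = (9, 8, 7)
w2 = Kw1 = (5·9 + 2·8 + 2·7; 2·9 + 9·8 + (-3)·7; 2·9 + (-3)·8 + 8·7) = (75, 69, 50)
w3 = Kw2 = (613, 621, 343)
w4 = Kw3 = (4993, 5786, 2107)
The requested component of w4 is 4993.

4993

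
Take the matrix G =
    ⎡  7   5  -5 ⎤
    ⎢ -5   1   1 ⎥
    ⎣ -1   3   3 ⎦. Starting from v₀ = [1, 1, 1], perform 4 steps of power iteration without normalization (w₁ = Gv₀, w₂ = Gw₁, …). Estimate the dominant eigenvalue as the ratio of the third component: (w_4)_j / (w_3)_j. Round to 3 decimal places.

λ ≈ 4.261

w1 = Gv₀ = (7·1 + 5·1 + (-5)·1; (-5)·1 + 1·1 + 1·1; (-1)·1 + 3·1 + 3·1) = (7, -3, 5)
w2 = Gw1 = (7·7 + 5·(-3) + (-5)·5; (-5)·7 + 1·(-3) + 1·5; (-1)·7 + 3·(-3) + 3·5) = (9, -33, -1)
w3 = Gw2 = (-97, -79, -111)
w4 = Gw3 = (-519, 295, -473)
Ratio at component: -473 / -111 = 4.261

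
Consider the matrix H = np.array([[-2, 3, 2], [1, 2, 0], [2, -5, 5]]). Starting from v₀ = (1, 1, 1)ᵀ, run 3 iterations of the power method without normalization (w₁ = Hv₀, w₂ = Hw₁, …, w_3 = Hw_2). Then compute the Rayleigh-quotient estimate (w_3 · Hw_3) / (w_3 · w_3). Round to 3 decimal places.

w1 = Hv₀ = ((-2)·1 + 3·1 + 2·1; 1·1 + 2·1 + 0·1; 2·1 + (-5)·1 + 5·1) = (3, 3, 2)
w2 = Hw1 = ((-2)·3 + 3·3 + 2·2; 1·3 + 2·3 + 0·2; 2·3 + (-5)·3 + 5·2) = (7, 9, 1)
w3 = Hw2 = (15, 25, -26)
Hw3 = (-7, 65, -225)
w3·Hw3 = 15·(-7) + 25·65 + (-26)·(-225) = 7370; w3·w3 = 15·15 + 25·25 + (-26)·(-26) = 1526
λ ≈ 7370/1526 = 4.830

λ ≈ 4.830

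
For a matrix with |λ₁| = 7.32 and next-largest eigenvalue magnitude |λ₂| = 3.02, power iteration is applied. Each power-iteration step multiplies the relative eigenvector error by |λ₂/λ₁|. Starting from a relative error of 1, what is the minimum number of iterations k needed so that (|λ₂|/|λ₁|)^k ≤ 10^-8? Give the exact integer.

21

|λ₂/λ₁| = 3.02/7.32 = 0.41257
Need k ≥ ln(10^-8) / ln(0.41257) = -18.4207 / -0.8854 ≈ 20.806
Smallest integer k satisfying the bound: 21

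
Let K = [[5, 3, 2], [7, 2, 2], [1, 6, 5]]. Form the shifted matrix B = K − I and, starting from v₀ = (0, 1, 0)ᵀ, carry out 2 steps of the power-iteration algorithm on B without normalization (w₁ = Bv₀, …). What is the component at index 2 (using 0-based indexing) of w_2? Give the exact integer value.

B = K − I has rows (4, 3, 2); (7, 1, 2); (1, 6, 4)
w1 = Bv₀ = (3, 1, 6)
w2 = Bw1 = (27, 34, 33)
Requested component of w2: 33

33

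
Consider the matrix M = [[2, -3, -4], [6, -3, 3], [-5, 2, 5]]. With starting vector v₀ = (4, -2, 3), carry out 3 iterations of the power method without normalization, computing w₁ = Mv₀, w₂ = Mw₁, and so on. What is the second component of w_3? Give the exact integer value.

3

w1 = Mv₀ = (2·4 + (-3)·(-2) + (-4)·3; 6·4 + (-3)·(-2) + 3·3; (-5)·4 + 2·(-2) + 5·3) = (2, 39, -9)
w2 = Mw1 = (2·2 + (-3)·39 + (-4)·(-9); 6·2 + (-3)·39 + 3·(-9); (-5)·2 + 2·39 + 5·(-9)) = (-77, -132, 23)
w3 = Mw2 = (150, 3, 236)
The requested component of w3 is 3.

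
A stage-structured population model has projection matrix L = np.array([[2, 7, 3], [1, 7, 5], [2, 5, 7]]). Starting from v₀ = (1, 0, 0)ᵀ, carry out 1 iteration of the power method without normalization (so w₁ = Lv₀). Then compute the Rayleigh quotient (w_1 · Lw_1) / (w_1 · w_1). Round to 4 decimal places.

w1 = Lv₀ = (2·1 + 7·0 + 3·0; 1·1 + 7·0 + 5·0; 2·1 + 5·0 + 7·0) = (2, 1, 2)
Lw1 = (17, 19, 23)
w1·Lw1 = 2·17 + 1·19 + 2·23 = 99; w1·w1 = 2·2 + 1·1 + 2·2 = 9
λ ≈ 99/9 = 11.0000

11.0000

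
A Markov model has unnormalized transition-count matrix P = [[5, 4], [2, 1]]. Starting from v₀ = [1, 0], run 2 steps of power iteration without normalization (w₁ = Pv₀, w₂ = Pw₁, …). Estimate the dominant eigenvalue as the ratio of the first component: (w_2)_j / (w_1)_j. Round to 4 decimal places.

λ ≈ 6.6000

w1 = Pv₀ = (5·1 + 4·0; 2·1 + 1·0) = (5, 2)
w2 = Pw1 = (5·5 + 4·2; 2·5 + 1·2) = (33, 12)
Ratio at component: 33 / 5 = 6.6000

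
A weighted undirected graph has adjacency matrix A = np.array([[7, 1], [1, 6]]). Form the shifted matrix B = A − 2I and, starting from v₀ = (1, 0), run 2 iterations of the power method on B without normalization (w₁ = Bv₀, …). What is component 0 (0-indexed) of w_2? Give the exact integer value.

26

B = A − 2I has rows (5, 1); (1, 4)
w1 = Bv₀ = (5·1 + 1·0; 1·1 + 4·0) = (5, 1)
w2 = Bw1 = (5·5 + 1·1; 1·5 + 4·1) = (26, 9)
Requested component of w2: 26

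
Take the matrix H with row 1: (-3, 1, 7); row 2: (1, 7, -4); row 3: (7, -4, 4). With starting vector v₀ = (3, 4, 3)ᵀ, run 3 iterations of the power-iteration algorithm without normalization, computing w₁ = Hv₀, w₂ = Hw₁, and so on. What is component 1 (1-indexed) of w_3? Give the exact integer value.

w1 = Hv₀ = ((-3)·3 + 1·4 + 7·3; 1·3 + 7·4 + (-4)·3; 7·3 + (-4)·4 + 4·3) = (16, 19, 17)
w2 = Hw1 = ((-3)·16 + 1·19 + 7·17; 1·16 + 7·19 + (-4)·17; 7·16 + (-4)·19 + 4·17) = (90, 81, 104)
w3 = Hw2 = (539, 241, 722)
The requested component of w3 is 539.

539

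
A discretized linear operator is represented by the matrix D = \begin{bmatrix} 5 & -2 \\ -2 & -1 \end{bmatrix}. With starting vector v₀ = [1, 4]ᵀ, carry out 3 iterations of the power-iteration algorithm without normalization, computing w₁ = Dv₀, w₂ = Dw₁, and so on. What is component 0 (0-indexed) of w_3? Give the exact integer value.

-39

w1 = Dv₀ = (-3, -6)
w2 = Dw1 = (-3, 12)
w3 = Dw2 = (-39, -6)
The requested component of w3 is -39.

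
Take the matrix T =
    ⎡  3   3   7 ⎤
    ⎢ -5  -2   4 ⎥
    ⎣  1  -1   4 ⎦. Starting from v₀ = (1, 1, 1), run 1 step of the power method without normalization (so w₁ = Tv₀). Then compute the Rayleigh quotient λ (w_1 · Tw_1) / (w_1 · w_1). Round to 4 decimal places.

w1 = Tv₀ = (3·1 + 3·1 + 7·1; (-5)·1 + (-2)·1 + 4·1; 1·1 + (-1)·1 + 4·1) = (13, -3, 4)
Tw1 = (58, -43, 32)
w1·Tw1 = 13·58 + (-3)·(-43) + 4·32 = 1011; w1·w1 = 13·13 + (-3)·(-3) + 4·4 = 194
λ ≈ 1011/194 = 5.2113

λ ≈ 5.2113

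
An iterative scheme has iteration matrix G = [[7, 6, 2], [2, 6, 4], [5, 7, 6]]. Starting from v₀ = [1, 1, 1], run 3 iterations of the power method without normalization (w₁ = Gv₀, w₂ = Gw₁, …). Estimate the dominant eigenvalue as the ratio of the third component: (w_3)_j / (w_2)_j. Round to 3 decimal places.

14.551

w1 = Gv₀ = (15, 12, 18)
w2 = Gw1 = (213, 174, 267)
w3 = Gw2 = (3069, 2538, 3885)
Ratio at component: 3885 / 267 = 14.551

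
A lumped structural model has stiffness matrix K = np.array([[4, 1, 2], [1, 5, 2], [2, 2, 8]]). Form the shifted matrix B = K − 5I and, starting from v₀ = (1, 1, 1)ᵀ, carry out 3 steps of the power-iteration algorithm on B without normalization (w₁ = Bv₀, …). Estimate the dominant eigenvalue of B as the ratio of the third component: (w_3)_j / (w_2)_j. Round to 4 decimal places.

B = K − 5I has rows (-1, 1, 2); (1, 0, 2); (2, 2, 3)
w1 = Bv₀ = (2, 3, 7)
w2 = Bw1 = (15, 16, 31)
w3 = Bw2 = (63, 77, 155)
Ratio: 155/31 = 5.0000

5.0000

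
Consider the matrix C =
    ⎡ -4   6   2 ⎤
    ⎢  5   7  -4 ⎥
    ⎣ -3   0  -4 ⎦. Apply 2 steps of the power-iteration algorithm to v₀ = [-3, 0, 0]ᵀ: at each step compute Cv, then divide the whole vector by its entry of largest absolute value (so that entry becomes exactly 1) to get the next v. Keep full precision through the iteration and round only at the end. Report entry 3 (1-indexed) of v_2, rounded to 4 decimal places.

0.6000

Cv0 = (12.00000, -15.00000, 9.00000); divide by -15.00000 → v1 = (-0.80000, 1.00000, -0.60000)
Cv1 = (8.00000, 5.40000, 4.80000); divide by 8.00000 → v2 = (1.00000, 0.67500, 0.60000)
Requested entry of v2: -72/-120 = 0.6000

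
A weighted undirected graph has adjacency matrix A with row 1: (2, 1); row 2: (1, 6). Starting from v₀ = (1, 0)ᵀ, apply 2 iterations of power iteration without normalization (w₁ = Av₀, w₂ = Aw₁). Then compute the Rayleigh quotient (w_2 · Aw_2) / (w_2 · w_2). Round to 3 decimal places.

5.775

w1 = Av₀ = (2·1 + 1·0; 1·1 + 6·0) = (2, 1)
w2 = Aw1 = (2·2 + 1·1; 1·2 + 6·1) = (5, 8)
Aw2 = (18, 53)
w2·Aw2 = 5·18 + 8·53 = 514; w2·w2 = 5·5 + 8·8 = 89
λ ≈ 514/89 = 5.775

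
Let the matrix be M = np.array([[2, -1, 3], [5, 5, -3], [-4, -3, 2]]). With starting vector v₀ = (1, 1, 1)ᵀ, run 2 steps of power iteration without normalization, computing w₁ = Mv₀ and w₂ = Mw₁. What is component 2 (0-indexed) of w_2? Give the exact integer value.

w1 = Mv₀ = (4, 7, -5)
w2 = Mw1 = (-14, 70, -47)
The requested component of w2 is -47.

-47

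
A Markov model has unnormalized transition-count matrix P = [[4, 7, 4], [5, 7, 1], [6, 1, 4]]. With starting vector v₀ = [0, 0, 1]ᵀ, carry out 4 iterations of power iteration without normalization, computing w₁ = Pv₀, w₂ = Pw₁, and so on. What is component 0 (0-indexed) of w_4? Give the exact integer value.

w1 = Pv₀ = (4·0 + 7·0 + 4·1; 5·0 + 7·0 + 1·1; 6·0 + 1·0 + 4·1) = (4, 1, 4)
w2 = Pw1 = (4·4 + 7·1 + 4·4; 5·4 + 7·1 + 1·4; 6·4 + 1·1 + 4·4) = (39, 31, 41)
w3 = Pw2 = (537, 453, 429)
w4 = Pw3 = (7035, 6285, 5391)
The requested component of w4 is 7035.

7035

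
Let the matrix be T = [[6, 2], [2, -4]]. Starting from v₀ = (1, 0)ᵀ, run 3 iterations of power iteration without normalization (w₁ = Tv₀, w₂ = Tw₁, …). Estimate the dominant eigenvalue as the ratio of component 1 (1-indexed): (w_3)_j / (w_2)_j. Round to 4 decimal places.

w1 = Tv₀ = (6, 2)
w2 = Tw1 = (40, 4)
w3 = Tw2 = (248, 64)
Ratio at component: 248 / 40 = 6.2000

6.2000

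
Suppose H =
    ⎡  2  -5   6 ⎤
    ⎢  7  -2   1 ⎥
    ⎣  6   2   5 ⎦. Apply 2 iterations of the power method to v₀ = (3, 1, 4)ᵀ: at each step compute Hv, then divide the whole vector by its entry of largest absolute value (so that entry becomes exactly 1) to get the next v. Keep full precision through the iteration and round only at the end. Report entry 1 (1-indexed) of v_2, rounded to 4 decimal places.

0.4419

Hv0 = (25.00000, 23.00000, 40.00000); divide by 40.00000 → v1 = (0.62500, 0.57500, 1.00000)
Hv1 = (4.37500, 4.22500, 9.90000); divide by 9.90000 → v2 = (0.44192, 0.42677, 1.00000)
Requested entry of v2: 175/396 = 0.4419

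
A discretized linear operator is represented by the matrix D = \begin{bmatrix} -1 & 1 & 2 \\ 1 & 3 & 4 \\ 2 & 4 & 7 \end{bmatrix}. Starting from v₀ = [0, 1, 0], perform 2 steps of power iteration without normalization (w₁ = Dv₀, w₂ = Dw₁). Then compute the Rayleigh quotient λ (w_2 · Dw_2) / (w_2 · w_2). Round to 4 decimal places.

w1 = Dv₀ = ((-1)·0 + 1·1 + 2·0; 1·0 + 3·1 + 4·0; 2·0 + 4·1 + 7·0) = (1, 3, 4)
w2 = Dw1 = ((-1)·1 + 1·3 + 2·4; 1·1 + 3·3 + 4·4; 2·1 + 4·3 + 7·4) = (10, 26, 42)
Dw2 = (100, 256, 418)
w2·Dw2 = 10·100 + 26·256 + 42·418 = 25212; w2·w2 = 10·10 + 26·26 + 42·42 = 2540
λ ≈ 25212/2540 = 9.9260

9.9260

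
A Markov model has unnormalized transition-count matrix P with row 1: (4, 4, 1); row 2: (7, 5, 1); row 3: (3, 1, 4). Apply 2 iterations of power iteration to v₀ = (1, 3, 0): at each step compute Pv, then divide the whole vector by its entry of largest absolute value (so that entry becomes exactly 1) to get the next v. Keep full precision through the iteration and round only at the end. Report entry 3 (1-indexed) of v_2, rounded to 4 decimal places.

Pv0 = (16.00000, 22.00000, 6.00000); divide by 22.00000 → v1 = (0.72727, 1.00000, 0.27273)
Pv1 = (7.18182, 10.36364, 4.27273); divide by 10.36364 → v2 = (0.69298, 1.00000, 0.41228)
Requested entry of v2: 94/228 = 0.4123

0.4123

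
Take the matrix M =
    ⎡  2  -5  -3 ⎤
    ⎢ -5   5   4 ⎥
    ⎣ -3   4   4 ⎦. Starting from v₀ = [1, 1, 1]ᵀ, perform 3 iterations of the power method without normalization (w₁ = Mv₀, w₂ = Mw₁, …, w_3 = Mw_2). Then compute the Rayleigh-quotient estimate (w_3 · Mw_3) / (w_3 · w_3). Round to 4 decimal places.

λ ≈ 11.8886

w1 = Mv₀ = (-6, 4, 5)
w2 = Mw1 = (-47, 70, 54)
w3 = Mw2 = (-606, 801, 637)
Mw3 = (-7128, 9583, 7570)
w3·Mw3 = (-606)·(-7128) + 801·9583 + 637·7570 = 16817641; w3·w3 = (-606)·(-606) + 801·801 + 637·637 = 1414606
λ ≈ 16817641/1414606 = 11.8886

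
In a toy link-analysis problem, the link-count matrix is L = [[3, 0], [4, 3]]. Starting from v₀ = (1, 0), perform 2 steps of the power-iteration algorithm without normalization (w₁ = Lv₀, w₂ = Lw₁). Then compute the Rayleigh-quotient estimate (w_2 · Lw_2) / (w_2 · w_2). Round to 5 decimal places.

4.31507

w1 = Lv₀ = (3·1 + 0·0; 4·1 + 3·0) = (3, 4)
w2 = Lw1 = (3·3 + 0·4; 4·3 + 3·4) = (9, 24)
Lw2 = (27, 108)
w2·Lw2 = 9·27 + 24·108 = 2835; w2·w2 = 9·9 + 24·24 = 657
λ ≈ 2835/657 = 4.31507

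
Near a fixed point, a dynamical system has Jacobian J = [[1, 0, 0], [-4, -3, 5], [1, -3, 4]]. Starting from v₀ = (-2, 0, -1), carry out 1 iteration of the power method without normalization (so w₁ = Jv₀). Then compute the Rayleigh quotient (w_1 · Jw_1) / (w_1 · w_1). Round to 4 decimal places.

w1 = Jv₀ = (-2, 3, -6)
Jw1 = (-2, -31, -35)
w1·Jw1 = (-2)·(-2) + 3·(-31) + (-6)·(-35) = 121; w1·w1 = (-2)·(-2) + 3·3 + (-6)·(-6) = 49
λ ≈ 121/49 = 2.4694

2.4694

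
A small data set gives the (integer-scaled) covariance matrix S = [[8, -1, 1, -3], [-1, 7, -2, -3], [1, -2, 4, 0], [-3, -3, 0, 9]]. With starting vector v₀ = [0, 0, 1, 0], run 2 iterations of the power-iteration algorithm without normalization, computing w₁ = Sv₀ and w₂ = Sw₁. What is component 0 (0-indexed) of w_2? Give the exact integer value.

14

w1 = Sv₀ = (1, -2, 4, 0)
w2 = Sw1 = (14, -23, 21, 3)
The requested component of w2 is 14.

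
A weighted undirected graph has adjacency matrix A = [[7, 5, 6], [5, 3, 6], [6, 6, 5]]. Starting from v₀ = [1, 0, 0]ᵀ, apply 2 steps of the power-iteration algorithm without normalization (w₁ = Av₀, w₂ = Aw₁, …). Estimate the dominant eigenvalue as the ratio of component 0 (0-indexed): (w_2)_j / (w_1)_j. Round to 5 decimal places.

λ ≈ 15.71429

w1 = Av₀ = (7·1 + 5·0 + 6·0; 5·1 + 3·0 + 6·0; 6·1 + 6·0 + 5·0) = (7, 5, 6)
w2 = Aw1 = (7·7 + 5·5 + 6·6; 5·7 + 3·5 + 6·6; 6·7 + 6·5 + 5·6) = (110, 86, 102)
Ratio at component: 110 / 7 = 15.71429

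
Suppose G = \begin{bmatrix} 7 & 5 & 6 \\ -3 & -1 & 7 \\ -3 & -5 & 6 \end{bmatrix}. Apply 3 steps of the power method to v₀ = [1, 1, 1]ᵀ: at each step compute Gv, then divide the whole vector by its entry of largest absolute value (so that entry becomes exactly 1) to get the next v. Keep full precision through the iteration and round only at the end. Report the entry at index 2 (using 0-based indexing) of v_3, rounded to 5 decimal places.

0.58664

Gv0 = (18.000000, 3.000000, -2.000000); divide by 18.000000 → v1 = (1.000000, 0.166667, -0.111111)
Gv1 = (7.166667, -3.944444, -4.500000); divide by 7.166667 → v2 = (1.000000, -0.550388, -0.627907)
Gv2 = (0.480620, -6.844961, -4.015504); divide by -6.844961 → v3 = (-0.070215, 1.000000, 0.586636)
Requested entry of v3: -518/-883 = 0.58664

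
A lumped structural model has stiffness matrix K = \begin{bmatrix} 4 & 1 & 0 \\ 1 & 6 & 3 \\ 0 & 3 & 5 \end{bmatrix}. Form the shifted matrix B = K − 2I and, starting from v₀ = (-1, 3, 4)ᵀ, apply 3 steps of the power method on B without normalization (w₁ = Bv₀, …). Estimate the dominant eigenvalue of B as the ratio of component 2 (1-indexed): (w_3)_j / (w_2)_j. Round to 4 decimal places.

6.6987

B = K − 2I has rows (2, 1, 0); (1, 4, 3); (0, 3, 3)
w1 = Bv₀ = (1, 23, 21)
w2 = Bw1 = (25, 156, 132)
w3 = Bw2 = (206, 1045, 864)
Ratio: 1045/156 = 6.6987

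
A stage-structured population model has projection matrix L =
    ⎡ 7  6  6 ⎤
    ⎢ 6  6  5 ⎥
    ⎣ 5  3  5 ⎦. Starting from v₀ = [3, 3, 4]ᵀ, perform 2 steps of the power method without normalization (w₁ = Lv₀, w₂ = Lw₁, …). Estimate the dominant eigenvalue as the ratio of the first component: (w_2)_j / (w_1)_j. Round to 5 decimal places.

w1 = Lv₀ = (63, 56, 44)
w2 = Lw1 = (1041, 934, 703)
Ratio at component: 1041 / 63 = 16.52381

16.52381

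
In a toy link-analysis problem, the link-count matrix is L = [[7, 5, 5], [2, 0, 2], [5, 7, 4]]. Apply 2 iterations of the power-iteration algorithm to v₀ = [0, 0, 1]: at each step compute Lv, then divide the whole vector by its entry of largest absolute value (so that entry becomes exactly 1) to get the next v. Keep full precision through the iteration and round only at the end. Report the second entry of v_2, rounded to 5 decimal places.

Lv0 = (5.000000, 2.000000, 4.000000); divide by 5.000000 → v1 = (1.000000, 0.400000, 0.800000)
Lv1 = (13.000000, 3.600000, 11.000000); divide by 13.000000 → v2 = (1.000000, 0.276923, 0.846154)
Requested entry of v2: 18/65 = 0.27692

0.27692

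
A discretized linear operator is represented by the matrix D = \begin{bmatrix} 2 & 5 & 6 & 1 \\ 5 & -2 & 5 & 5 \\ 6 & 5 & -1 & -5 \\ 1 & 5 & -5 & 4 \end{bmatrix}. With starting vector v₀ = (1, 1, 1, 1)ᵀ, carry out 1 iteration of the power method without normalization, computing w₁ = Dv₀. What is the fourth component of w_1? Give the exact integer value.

w1 = Dv₀ = (2·1 + 5·1 + 6·1 + 1·1; 5·1 + (-2)·1 + 5·1 + 5·1; 6·1 + 5·1 + (-1)·1 + (-5)·1; 1·1 + 5·1 + (-5)·1 + 4·1) = (14, 13, 5, 5)
The requested component of w1 is 5.

5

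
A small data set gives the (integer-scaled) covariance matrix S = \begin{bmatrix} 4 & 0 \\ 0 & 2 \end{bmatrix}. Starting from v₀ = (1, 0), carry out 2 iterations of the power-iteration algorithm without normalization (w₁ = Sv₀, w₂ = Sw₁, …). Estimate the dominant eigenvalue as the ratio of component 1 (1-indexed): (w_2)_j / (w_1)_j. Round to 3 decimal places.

w1 = Sv₀ = (4·1 + 0·0; 0·1 + 2·0) = (4, 0)
w2 = Sw1 = (4·4 + 0·0; 0·4 + 2·0) = (16, 0)
Ratio at component: 16 / 4 = 4.000

4.000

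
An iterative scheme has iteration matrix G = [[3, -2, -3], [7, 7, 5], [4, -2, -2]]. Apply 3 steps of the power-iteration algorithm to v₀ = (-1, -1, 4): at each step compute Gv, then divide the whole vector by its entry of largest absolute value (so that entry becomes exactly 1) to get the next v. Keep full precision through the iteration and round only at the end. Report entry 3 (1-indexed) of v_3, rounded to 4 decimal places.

Gv0 = (-13.00000, 6.00000, -10.00000); divide by -13.00000 → v1 = (1.00000, -0.46154, 0.76923)
Gv1 = (1.61538, 7.61538, 3.38462); divide by 7.61538 → v2 = (0.21212, 1.00000, 0.44444)
Gv2 = (-2.69697, 10.70707, -2.04040); divide by 10.70707 → v3 = (-0.25189, 1.00000, -0.19057)
Requested entry of v3: 202/-1060 = -0.1906

-0.1906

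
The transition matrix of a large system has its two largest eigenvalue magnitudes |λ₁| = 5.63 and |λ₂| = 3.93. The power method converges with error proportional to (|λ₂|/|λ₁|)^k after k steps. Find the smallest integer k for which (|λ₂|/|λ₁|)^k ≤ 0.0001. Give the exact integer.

|λ₂/λ₁| = 3.93/5.63 = 0.69805
Need k ≥ ln(0.0001) / ln(0.69805) = -9.2103 / -0.3595 ≈ 25.622
Smallest integer k satisfying the bound: 26

26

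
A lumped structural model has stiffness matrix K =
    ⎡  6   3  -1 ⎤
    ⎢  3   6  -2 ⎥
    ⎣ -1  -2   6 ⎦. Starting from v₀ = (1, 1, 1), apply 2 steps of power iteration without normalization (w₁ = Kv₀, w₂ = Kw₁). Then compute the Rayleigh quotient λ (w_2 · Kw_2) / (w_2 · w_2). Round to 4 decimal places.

9.1671

w1 = Kv₀ = (8, 7, 3)
w2 = Kw1 = (66, 60, -4)
Kw2 = (580, 566, -210)
w2·Kw2 = 66·580 + 60·566 + (-4)·(-210) = 73080; w2·w2 = 66·66 + 60·60 + (-4)·(-4) = 7972
λ ≈ 73080/7972 = 9.1671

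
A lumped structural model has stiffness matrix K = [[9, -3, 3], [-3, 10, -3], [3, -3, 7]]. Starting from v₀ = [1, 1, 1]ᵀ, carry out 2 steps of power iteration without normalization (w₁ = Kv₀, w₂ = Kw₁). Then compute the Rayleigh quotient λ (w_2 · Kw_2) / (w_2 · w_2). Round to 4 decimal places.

w1 = Kv₀ = (9, 4, 7)
w2 = Kw1 = (90, -8, 64)
Kw2 = (1026, -542, 742)
w2·Kw2 = 90·1026 + (-8)·(-542) + 64·742 = 144164; w2·w2 = 90·90 + (-8)·(-8) + 64·64 = 12260
λ ≈ 144164/12260 = 11.7589

λ ≈ 11.7589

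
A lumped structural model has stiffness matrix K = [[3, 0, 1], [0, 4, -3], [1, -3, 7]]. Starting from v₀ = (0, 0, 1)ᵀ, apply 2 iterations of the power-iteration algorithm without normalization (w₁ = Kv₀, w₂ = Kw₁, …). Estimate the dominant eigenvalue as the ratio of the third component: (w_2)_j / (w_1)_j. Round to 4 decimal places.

w1 = Kv₀ = (3·0 + 0·0 + 1·1; 0·0 + 4·0 + (-3)·1; 1·0 + (-3)·0 + 7·1) = (1, -3, 7)
w2 = Kw1 = (3·1 + 0·(-3) + 1·7; 0·1 + 4·(-3) + (-3)·7; 1·1 + (-3)·(-3) + 7·7) = (10, -33, 59)
Ratio at component: 59 / 7 = 8.4286

8.4286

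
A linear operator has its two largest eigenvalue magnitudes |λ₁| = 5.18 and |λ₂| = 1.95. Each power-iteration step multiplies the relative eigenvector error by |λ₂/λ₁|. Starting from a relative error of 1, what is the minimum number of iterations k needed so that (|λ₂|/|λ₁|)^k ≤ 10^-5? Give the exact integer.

|λ₂/λ₁| = 1.95/5.18 = 0.37645
Need k ≥ ln(10^-5) / ln(0.37645) = -11.5129 / -0.9770 ≈ 11.784
Smallest integer k satisfying the bound: 12

12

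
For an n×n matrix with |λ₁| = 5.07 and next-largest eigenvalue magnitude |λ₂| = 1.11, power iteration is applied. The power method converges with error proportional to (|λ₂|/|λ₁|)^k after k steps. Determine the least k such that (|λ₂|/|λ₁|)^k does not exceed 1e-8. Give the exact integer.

13

|λ₂/λ₁| = 1.11/5.07 = 0.21893
Need k ≥ ln(1e-8) / ln(0.21893) = -18.4207 / -1.5190 ≈ 12.127
Smallest integer k satisfying the bound: 13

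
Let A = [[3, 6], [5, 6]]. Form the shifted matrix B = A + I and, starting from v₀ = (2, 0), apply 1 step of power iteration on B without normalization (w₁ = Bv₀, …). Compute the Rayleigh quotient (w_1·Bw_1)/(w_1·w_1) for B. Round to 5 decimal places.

11.19512

B = A + I has rows (4, 6); (5, 7)
w1 = Bv₀ = (4·2 + 6·0; 5·2 + 7·0) = (8, 10)
Bw1 = (92, 110)
w1·Bw1 = 1836; w1·w1 = 164; μ ≈ 1836/164 = 11.19512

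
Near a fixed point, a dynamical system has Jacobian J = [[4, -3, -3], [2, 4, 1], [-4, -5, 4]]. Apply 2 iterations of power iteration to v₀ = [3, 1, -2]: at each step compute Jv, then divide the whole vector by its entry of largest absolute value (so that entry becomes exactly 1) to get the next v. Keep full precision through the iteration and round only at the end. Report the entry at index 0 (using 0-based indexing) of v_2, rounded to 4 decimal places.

-0.5550

Jv0 = (15.00000, 8.00000, -25.00000); divide by -25.00000 → v1 = (-0.60000, -0.32000, 1.00000)
Jv1 = (-4.44000, -1.48000, 8.00000); divide by 8.00000 → v2 = (-0.55500, -0.18500, 1.00000)
Requested entry of v2: 111/-200 = -0.5550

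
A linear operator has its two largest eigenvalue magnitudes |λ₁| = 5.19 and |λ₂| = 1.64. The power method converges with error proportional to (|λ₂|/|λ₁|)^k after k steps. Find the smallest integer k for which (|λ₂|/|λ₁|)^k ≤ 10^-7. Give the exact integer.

14

|λ₂/λ₁| = 1.64/5.19 = 0.31599
Need k ≥ ln(10^-7) / ln(0.31599) = -16.1181 / -1.1520 ≈ 13.991
Smallest integer k satisfying the bound: 14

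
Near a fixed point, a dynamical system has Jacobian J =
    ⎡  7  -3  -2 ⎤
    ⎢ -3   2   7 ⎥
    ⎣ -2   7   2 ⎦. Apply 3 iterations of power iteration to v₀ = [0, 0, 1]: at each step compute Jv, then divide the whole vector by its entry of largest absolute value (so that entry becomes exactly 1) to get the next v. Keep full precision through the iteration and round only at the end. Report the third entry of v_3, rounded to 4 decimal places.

0.7363

Jv0 = (-2.00000, 7.00000, 2.00000); divide by 7.00000 → v1 = (-0.28571, 1.00000, 0.28571)
Jv1 = (-5.57143, 4.85714, 8.14286); divide by 8.14286 → v2 = (-0.68421, 0.59649, 1.00000)
Jv2 = (-8.57895, 10.24561, 7.54386); divide by 10.24561 → v3 = (-0.83733, 1.00000, 0.73630)
Requested entry of v3: 430/584 = 0.7363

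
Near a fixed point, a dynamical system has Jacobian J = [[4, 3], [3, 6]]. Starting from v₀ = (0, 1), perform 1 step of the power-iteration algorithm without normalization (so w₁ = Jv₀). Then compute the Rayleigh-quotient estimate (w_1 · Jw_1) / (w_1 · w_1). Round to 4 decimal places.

λ ≈ 8.0000

w1 = Jv₀ = (4·0 + 3·1; 3·0 + 6·1) = (3, 6)
Jw1 = (30, 45)
w1·Jw1 = 3·30 + 6·45 = 360; w1·w1 = 3·3 + 6·6 = 45
λ ≈ 360/45 = 8.0000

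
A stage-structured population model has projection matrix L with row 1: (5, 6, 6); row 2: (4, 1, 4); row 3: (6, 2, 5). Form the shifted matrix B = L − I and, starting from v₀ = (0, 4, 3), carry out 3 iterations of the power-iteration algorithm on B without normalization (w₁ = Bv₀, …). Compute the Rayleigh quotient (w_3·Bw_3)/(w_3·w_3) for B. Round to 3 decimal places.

B = L − I has rows (4, 6, 6); (4, 0, 4); (6, 2, 4)
w1 = Bv₀ = (4·0 + 6·4 + 6·3; 4·0 + 0·4 + 4·3; 6·0 + 2·4 + 4·3) = (42, 12, 20)
w2 = Bw1 = (4·42 + 6·12 + 6·20; 4·42 + 0·12 + 4·20; 6·42 + 2·12 + 4·20) = (360, 248, 356)
w3 = Bw2 = (5064, 2864, 4080)
Bw3 = (61920, 36576, 52432)
w3·Bw3 = 632239104; w3·w3 = 50492992; μ ≈ 632239104/50492992 = 12.521

μ ≈ 12.521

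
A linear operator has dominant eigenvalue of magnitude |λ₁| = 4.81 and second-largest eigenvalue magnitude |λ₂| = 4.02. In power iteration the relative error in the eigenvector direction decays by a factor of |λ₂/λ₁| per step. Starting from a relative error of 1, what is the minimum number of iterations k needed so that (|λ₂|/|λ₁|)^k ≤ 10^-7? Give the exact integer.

90

|λ₂/λ₁| = 4.02/4.81 = 0.83576
Need k ≥ ln(10^-7) / ln(0.83576) = -16.1181 / -0.1794 ≈ 89.837
Smallest integer k satisfying the bound: 90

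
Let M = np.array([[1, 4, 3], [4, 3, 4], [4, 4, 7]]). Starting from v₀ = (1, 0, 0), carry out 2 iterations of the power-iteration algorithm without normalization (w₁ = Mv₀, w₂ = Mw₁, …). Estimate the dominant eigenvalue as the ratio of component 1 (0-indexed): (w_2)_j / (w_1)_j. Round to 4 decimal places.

8.0000

w1 = Mv₀ = (1·1 + 4·0 + 3·0; 4·1 + 3·0 + 4·0; 4·1 + 4·0 + 7·0) = (1, 4, 4)
w2 = Mw1 = (1·1 + 4·4 + 3·4; 4·1 + 3·4 + 4·4; 4·1 + 4·4 + 7·4) = (29, 32, 48)
Ratio at component: 32 / 4 = 8.0000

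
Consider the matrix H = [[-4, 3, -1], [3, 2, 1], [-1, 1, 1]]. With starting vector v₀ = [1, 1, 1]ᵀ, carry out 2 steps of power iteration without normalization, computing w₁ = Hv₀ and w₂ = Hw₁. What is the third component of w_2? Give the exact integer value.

w1 = Hv₀ = (-2, 6, 1)
w2 = Hw1 = (25, 7, 9)
The requested component of w2 is 9.

9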